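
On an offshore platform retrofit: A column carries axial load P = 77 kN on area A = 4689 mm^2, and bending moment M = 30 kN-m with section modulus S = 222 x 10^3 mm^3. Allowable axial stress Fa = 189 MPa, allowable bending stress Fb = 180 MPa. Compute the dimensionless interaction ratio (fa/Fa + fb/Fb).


f_a = P / A = 77000.0 / 4689 = 16.4214 MPa
f_b = M / S = 30000000.0 / 222000.0 = 135.1351 MPa
Ratio = f_a / Fa + f_b / Fb
= 16.4214 / 189 + 135.1351 / 180
= 0.8376 (dimensionless)

0.8376 (dimensionless)


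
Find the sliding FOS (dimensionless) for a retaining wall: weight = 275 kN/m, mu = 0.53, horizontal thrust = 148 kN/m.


Resisting force = mu * W = 0.53 * 275 = 145.75 kN/m
FOS = Resisting / Driving = 145.75 / 148
= 0.9848 (dimensionless)

0.9848 (dimensionless)


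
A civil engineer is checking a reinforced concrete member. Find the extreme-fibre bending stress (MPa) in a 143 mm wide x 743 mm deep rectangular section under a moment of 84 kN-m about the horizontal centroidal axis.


I = b * h^3 / 12 = 143 * 743^3 / 12 = 4887887850.08 mm^4
y = h / 2 = 743 / 2 = 371.5 mm
M = 84 kN-m = 84000000.0 N-mm
sigma = M * y / I = 84000000.0 * 371.5 / 4887887850.08
= 6.38 MPa

6.38 MPa


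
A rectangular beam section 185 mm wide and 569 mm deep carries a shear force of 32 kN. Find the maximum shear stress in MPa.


A = b * h = 185 * 569 = 105265 mm^2
V = 32 kN = 32000.0 N
tau_max = 1.5 * V / A = 1.5 * 32000.0 / 105265
= 0.456 MPa

0.456 MPa


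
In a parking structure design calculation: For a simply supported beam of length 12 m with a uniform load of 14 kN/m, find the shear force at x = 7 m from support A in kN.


R_A = w * L / 2 = 14 * 12 / 2 = 84.0 kN
V(x) = R_A - w * x = 84.0 - 14 * 7
= -14.0 kN

-14.0 kN


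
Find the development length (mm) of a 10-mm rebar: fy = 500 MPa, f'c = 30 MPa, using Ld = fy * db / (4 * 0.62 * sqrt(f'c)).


Ld = (fy * db) / (4 * 0.62 * sqrt(f'c))
= (500 * 10) / (4 * 0.62 * sqrt(30))
= 5000 / 13.5835
= 368.09 mm

368.09 mm


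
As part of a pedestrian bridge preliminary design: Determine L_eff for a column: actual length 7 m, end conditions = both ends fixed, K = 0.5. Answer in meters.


L_eff = K * L
= 0.5 * 7
= 3.5 m

3.5 m


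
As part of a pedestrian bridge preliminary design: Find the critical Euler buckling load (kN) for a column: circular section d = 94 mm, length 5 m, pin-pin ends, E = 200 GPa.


I = pi * d^4 / 64 = 3832492.5 mm^4
L = 5000.0 mm
P_cr = pi^2 * E * I / L^2
= 9.8696 * 200000.0 * 3832492.5 / 5000.0^2
= 302601.48 N = 302.6015 kN

302.6015 kN


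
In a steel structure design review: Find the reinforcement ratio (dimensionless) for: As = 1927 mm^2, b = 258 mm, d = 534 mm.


rho = As / (b * d)
= 1927 / (258 * 534)
= 1927 / 137772
= 0.013987 (dimensionless)

0.013987 (dimensionless)


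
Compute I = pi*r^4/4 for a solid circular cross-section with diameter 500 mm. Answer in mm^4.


r = d / 2 = 500 / 2 = 250.0 mm
I = pi * r^4 / 4 = pi * 250.0^4 / 4
= 3067961575.77 mm^4

3067961575.77 mm^4


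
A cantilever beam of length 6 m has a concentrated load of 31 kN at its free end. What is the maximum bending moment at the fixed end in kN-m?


For a cantilever with a point load at the free end:
M_max = P * L = 31 * 6 = 186 kN-m

186 kN-m


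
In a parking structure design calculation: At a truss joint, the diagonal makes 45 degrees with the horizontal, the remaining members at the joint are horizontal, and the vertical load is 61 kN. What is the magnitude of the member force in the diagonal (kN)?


At the joint, only the diagonal has a vertical component, so vertical equilibrium gives:
F * sin(45) = 61
F = 61 / sin(45)
= 61 / 0.707107
= 86.27 kN

86.27 kN


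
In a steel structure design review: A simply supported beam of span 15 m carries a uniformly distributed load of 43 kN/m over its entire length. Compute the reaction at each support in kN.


Total load = w * L = 43 * 15 = 645 kN
By symmetry, each reaction R = total / 2 = 645 / 2 = 322.5 kN

322.5 kN


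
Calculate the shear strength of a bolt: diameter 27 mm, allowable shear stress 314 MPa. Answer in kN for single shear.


A = pi * d^2 / 4 = pi * 27^2 / 4 = 572.5553 mm^2
V = f_v * A / 1000 = 314 * 572.5553 / 1000
= 179.7824 kN

179.7824 kN


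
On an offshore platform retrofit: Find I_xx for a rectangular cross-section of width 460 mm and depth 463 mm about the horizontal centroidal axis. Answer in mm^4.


I = b * h^3 / 12
= 460 * 463^3 / 12
= 460 * 99252847 / 12
= 3804692468.33 mm^4

3804692468.33 mm^4


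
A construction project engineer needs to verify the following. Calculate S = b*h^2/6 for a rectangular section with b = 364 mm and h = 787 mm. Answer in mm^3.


S = b * h^2 / 6
= 364 * 787^2 / 6
= 364 * 619369 / 6
= 37575052.67 mm^3

37575052.67 mm^3


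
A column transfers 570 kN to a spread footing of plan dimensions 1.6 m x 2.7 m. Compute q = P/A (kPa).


A = 1.6 * 2.7 = 4.32 m^2
q = P / A = 570 / 4.32
= 131.9444 kPa

131.9444 kPa


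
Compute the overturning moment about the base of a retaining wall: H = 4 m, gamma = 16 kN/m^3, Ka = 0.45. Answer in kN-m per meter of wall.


Pa = 0.5 * Ka * gamma * H^2
= 0.5 * 0.45 * 16 * 4^2
= 57.6 kN/m
Arm = H / 3 = 4 / 3 = 1.3333 m
Mo = Pa * arm = Pa * H / 3 = 57.6 * 4 / 3 = 76.8 kN-m/m

76.8 kN-m/m


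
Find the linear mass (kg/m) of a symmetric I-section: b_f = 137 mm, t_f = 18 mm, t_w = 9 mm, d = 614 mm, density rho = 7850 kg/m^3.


A_flanges = 2 * 137 * 18 = 4932 mm^2
A_web = (614 - 2 * 18) * 9 = 5202 mm^2
A_total = 4932 + 5202 = 10134 mm^2 = 0.010134 m^2
Weight = rho * A = 7850 * 0.010134 = 79.5519 kg/m

79.5519 kg/m


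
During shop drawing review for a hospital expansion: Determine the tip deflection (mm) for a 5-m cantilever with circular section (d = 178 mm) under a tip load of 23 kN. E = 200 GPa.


I = pi * d^4 / 64 = pi * 178^4 / 64 = 49277640.85 mm^4
L = 5000.0 mm, P = 23000.0 N, E = 200000.0 MPa
delta = P * L^3 / (3 * E * I)
= 23000.0 * 5000.0^3 / (3 * 200000.0 * 49277640.85)
= 97.2382 mm

97.2382 mm


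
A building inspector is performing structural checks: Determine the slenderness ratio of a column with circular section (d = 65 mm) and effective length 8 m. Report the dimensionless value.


Radius of gyration r = d / 4 = 65 / 4 = 16.25 mm
L_eff = 8000.0 mm
Slenderness ratio = L / r = 8000.0 / 16.25 = 492.31 (dimensionless)

492.31 (dimensionless)


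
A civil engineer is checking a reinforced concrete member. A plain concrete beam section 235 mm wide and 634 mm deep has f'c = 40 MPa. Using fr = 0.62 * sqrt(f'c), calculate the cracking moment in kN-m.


fr = 0.62 * sqrt(40) = 0.62 * 6.3246 = 3.9212 MPa
I = 235 * 634^3 / 12 = 4990618703.33 mm^4
y_t = 317.0 mm
M_cr = fr * I / y_t = 3.9212 * 4990618703.33 / 317.0 N-mm
= 61.7329 kN-m

61.7329 kN-m


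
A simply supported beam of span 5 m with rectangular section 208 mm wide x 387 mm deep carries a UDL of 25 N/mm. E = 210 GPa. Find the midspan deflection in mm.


I = 208 * 387^3 / 12 = 1004650452.0 mm^4
L = 5000.0 mm, w = 25 N/mm, E = 210000.0 MPa
delta = 5 * w * L^4 / (384 * E * I)
= 5 * 25 * 5000.0^4 / (384 * 210000.0 * 1004650452.0)
= 0.9643 mm

0.9643 mm


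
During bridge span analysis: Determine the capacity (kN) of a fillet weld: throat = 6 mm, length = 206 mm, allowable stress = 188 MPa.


Strength = throat * length * allowable stress
= 6 * 206 * 188 N
= 232368 N
= 232.37 kN

232.37 kN


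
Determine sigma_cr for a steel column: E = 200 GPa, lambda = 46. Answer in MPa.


sigma_cr = pi^2 * E / lambda^2
= 9.8696 * 200000.0 / 46^2
= 9.8696 * 200000.0 / 2116
= 932.8549 MPa

932.8549 MPa


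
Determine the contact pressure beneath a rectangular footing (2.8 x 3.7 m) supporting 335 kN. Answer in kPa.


A = 2.8 * 3.7 = 10.36 m^2
q = P / A = 335 / 10.36
= 32.3359 kPa

32.3359 kPa


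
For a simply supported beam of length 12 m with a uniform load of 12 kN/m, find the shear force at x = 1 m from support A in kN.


R_A = w * L / 2 = 12 * 12 / 2 = 72.0 kN
V(x) = R_A - w * x = 72.0 - 12 * 1
= 60.0 kN

60.0 kN


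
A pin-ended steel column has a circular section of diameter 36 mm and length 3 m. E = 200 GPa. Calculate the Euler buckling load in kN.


I = pi * d^4 / 64 = 82447.96 mm^4
L = 3000.0 mm
P_cr = pi^2 * E * I / L^2
= 9.8696 * 200000.0 * 82447.96 / 3000.0^2
= 18082.86 N = 18.0829 kN

18.0829 kN


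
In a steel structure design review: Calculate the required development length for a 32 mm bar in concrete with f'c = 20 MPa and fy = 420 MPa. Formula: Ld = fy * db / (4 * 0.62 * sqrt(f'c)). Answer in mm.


Ld = (fy * db) / (4 * 0.62 * sqrt(f'c))
= (420 * 32) / (4 * 0.62 * sqrt(20))
= 13440 / 11.0909
= 1211.8 mm

1211.8 mm


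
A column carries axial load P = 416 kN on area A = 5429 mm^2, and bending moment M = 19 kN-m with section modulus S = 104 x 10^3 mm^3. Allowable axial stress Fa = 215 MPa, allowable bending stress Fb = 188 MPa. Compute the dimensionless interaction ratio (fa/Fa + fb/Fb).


f_a = P / A = 416000.0 / 5429 = 76.6255 MPa
f_b = M / S = 19000000.0 / 104000.0 = 182.6923 MPa
Ratio = f_a / Fa + f_b / Fb
= 76.6255 / 215 + 182.6923 / 188
= 1.3282 (dimensionless)

1.3282 (dimensionless)


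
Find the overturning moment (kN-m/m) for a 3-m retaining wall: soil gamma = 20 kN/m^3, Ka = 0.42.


Pa = 0.5 * Ka * gamma * H^2
= 0.5 * 0.42 * 20 * 3^2
= 37.8 kN/m
Arm = H / 3 = 3 / 3 = 1.0 m
Mo = Pa * arm = Pa * H / 3 = 37.8 * 3 / 3 = 37.8 kN-m/m

37.8 kN-m/m


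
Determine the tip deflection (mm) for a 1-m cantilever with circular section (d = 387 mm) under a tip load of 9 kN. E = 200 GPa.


I = pi * d^4 / 64 = pi * 387^4 / 64 = 1101067030.83 mm^4
L = 1000.0 mm, P = 9000.0 N, E = 200000.0 MPa
delta = P * L^3 / (3 * E * I)
= 9000.0 * 1000.0^3 / (3 * 200000.0 * 1101067030.83)
= 0.0136 mm

0.0136 mm


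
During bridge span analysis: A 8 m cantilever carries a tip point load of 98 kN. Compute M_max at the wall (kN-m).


For a cantilever with a point load at the free end:
M_max = P * L = 98 * 8 = 784 kN-m

784 kN-m


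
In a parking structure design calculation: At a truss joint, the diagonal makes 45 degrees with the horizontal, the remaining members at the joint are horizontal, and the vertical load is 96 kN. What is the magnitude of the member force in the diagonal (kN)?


At the joint, only the diagonal has a vertical component, so vertical equilibrium gives:
F * sin(45) = 96
F = 96 / sin(45)
= 96 / 0.707107
= 135.76 kN

135.76 kN


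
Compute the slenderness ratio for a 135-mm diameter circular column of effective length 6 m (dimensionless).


Radius of gyration r = d / 4 = 135 / 4 = 33.75 mm
L_eff = 6000.0 mm
Slenderness ratio = L / r = 6000.0 / 33.75 = 177.78 (dimensionless)

177.78 (dimensionless)


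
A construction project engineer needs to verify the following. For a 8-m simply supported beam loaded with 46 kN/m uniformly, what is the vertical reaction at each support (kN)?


Total load = w * L = 46 * 8 = 368 kN
By symmetry, each reaction R = total / 2 = 368 / 2 = 184.0 kN

184.0 kN


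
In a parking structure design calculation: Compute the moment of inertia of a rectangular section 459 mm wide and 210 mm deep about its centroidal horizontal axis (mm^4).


I = b * h^3 / 12
= 459 * 210^3 / 12
= 459 * 9261000 / 12
= 354233250.0 mm^4

354233250.0 mm^4


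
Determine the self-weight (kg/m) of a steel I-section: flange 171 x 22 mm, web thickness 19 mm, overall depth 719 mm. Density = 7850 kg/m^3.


A_flanges = 2 * 171 * 22 = 7524 mm^2
A_web = (719 - 2 * 22) * 19 = 12825 mm^2
A_total = 7524 + 12825 = 20349 mm^2 = 0.020349 m^2
Weight = rho * A = 7850 * 0.020349 = 159.7397 kg/m

159.7397 kg/m


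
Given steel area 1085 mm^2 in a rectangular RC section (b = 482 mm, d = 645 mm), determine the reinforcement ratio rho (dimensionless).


rho = As / (b * d)
= 1085 / (482 * 645)
= 1085 / 310890
= 0.00349 (dimensionless)

0.00349 (dimensionless)


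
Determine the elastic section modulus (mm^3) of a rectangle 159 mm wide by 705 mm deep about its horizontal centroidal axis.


S = b * h^2 / 6
= 159 * 705^2 / 6
= 159 * 497025 / 6
= 13171162.5 mm^3

13171162.5 mm^3


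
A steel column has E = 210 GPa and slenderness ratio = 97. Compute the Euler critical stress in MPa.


sigma_cr = pi^2 * E / lambda^2
= 9.8696 * 210000.0 / 97^2
= 9.8696 * 210000.0 / 9409
= 220.2803 MPa

220.2803 MPa


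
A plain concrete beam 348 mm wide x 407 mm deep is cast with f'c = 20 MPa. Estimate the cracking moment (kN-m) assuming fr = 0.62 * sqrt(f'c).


fr = 0.62 * sqrt(20) = 0.62 * 4.4721 = 2.7727 MPa
I = 348 * 407^3 / 12 = 1955155147.0 mm^4
y_t = 203.5 mm
M_cr = fr * I / y_t = 2.7727 * 1955155147.0 / 203.5 N-mm
= 26.6393 kN-m

26.6393 kN-m


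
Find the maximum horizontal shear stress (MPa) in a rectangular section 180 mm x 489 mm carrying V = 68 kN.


A = b * h = 180 * 489 = 88020 mm^2
V = 68 kN = 68000.0 N
tau_max = 1.5 * V / A = 1.5 * 68000.0 / 88020
= 1.1588 MPa

1.1588 MPa


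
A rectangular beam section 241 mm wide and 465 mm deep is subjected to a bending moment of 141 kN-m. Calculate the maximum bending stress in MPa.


I = b * h^3 / 12 = 241 * 465^3 / 12 = 2019271218.75 mm^4
y = h / 2 = 465 / 2 = 232.5 mm
M = 141 kN-m = 141000000.0 N-mm
sigma = M * y / I = 141000000.0 * 232.5 / 2019271218.75
= 16.23 MPa

16.23 MPa


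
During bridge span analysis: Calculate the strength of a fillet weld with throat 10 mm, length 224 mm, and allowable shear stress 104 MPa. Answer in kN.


Strength = throat * length * allowable stress
= 10 * 224 * 104 N
= 232960 N
= 232.96 kN

232.96 kN


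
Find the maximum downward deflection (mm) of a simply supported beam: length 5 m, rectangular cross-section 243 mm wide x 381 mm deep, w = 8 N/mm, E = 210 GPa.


I = 243 * 381^3 / 12 = 1119953405.25 mm^4
L = 5000.0 mm, w = 8 N/mm, E = 210000.0 MPa
delta = 5 * w * L^4 / (384 * E * I)
= 5 * 8 * 5000.0^4 / (384 * 210000.0 * 1119953405.25)
= 0.2768 mm

0.2768 mm


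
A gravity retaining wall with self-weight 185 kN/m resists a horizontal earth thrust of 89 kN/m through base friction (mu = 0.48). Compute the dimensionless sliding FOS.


Resisting force = mu * W = 0.48 * 185 = 88.8 kN/m
FOS = Resisting / Driving = 88.8 / 89
= 0.9978 (dimensionless)

0.9978 (dimensionless)


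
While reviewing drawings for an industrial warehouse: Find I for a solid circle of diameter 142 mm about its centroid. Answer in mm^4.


r = d / 2 = 142 / 2 = 71.0 mm
I = pi * r^4 / 4 = pi * 71.0^4 / 4
= 19958287.59 mm^4

19958287.59 mm^4


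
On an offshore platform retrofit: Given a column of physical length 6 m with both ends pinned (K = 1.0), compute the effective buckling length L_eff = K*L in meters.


L_eff = K * L
= 1.0 * 6
= 6.0 m

6.0 m


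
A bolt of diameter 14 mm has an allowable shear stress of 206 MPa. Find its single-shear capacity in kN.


A = pi * d^2 / 4 = pi * 14^2 / 4 = 153.938 mm^2
V = f_v * A / 1000 = 206 * 153.938 / 1000
= 31.7112 kN

31.7112 kN


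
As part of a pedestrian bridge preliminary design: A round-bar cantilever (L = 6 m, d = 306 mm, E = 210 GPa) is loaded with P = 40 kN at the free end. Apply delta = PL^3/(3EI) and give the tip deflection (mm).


I = pi * d^4 / 64 = pi * 306^4 / 64 = 430383491.67 mm^4
L = 6000.0 mm, P = 40000.0 N, E = 210000.0 MPa
delta = P * L^3 / (3 * E * I)
= 40000.0 * 6000.0^3 / (3 * 210000.0 * 430383491.67)
= 31.8653 mm

31.8653 mm


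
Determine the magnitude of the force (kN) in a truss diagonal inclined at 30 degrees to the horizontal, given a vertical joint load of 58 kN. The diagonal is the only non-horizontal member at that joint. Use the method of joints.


At the joint, only the diagonal has a vertical component, so vertical equilibrium gives:
F * sin(30) = 58
F = 58 / sin(30)
= 58 / 0.5
= 116.0 kN

116.0 kN


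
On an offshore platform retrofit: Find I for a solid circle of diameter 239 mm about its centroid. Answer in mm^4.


r = d / 2 = 239 / 2 = 119.5 mm
I = pi * r^4 / 4 = pi * 119.5^4 / 4
= 160162744.63 mm^4

160162744.63 mm^4


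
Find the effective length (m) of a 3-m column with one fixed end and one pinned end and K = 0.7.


L_eff = K * L
= 0.7 * 3
= 2.1 m

2.1 m


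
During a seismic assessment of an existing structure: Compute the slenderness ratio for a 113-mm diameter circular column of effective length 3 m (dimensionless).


Radius of gyration r = d / 4 = 113 / 4 = 28.25 mm
L_eff = 3000.0 mm
Slenderness ratio = L / r = 3000.0 / 28.25 = 106.19 (dimensionless)

106.19 (dimensionless)


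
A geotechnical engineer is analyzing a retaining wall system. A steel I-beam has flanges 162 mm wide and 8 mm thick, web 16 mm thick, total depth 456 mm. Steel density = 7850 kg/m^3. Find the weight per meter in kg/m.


A_flanges = 2 * 162 * 8 = 2592 mm^2
A_web = (456 - 2 * 8) * 16 = 7040 mm^2
A_total = 2592 + 7040 = 9632 mm^2 = 0.009632 m^2
Weight = rho * A = 7850 * 0.009632 = 75.6112 kg/m

75.6112 kg/m


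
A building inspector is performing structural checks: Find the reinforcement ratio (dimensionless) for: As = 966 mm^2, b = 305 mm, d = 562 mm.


rho = As / (b * d)
= 966 / (305 * 562)
= 966 / 171410
= 0.005636 (dimensionless)

0.005636 (dimensionless)


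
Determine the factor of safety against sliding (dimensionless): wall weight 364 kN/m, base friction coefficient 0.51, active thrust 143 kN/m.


Resisting force = mu * W = 0.51 * 364 = 185.64 kN/m
FOS = Resisting / Driving = 185.64 / 143
= 1.2982 (dimensionless)

1.2982 (dimensionless)


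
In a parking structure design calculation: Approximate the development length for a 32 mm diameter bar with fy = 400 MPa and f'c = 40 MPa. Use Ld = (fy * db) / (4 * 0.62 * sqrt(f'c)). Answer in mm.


Ld = (fy * db) / (4 * 0.62 * sqrt(f'c))
= (400 * 32) / (4 * 0.62 * sqrt(40))
= 12800 / 15.6849
= 816.07 mm

816.07 mm


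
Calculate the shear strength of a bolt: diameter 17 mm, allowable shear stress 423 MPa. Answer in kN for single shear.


A = pi * d^2 / 4 = pi * 17^2 / 4 = 226.9801 mm^2
V = f_v * A / 1000 = 423 * 226.9801 / 1000
= 96.0126 kN

96.0126 kN


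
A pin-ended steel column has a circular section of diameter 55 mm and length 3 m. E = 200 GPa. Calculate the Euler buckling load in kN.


I = pi * d^4 / 64 = 449180.25 mm^4
L = 3000.0 mm
P_cr = pi^2 * E * I / L^2
= 9.8696 * 200000.0 * 449180.25 / 3000.0^2
= 98516.25 N = 98.5163 kN

98.5163 kN


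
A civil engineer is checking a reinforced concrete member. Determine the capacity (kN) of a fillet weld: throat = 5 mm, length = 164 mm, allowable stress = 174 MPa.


Strength = throat * length * allowable stress
= 5 * 164 * 174 N
= 142680 N
= 142.68 kN

142.68 kN


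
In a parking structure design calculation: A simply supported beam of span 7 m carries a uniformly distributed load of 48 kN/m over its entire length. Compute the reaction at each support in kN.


Total load = w * L = 48 * 7 = 336 kN
By symmetry, each reaction R = total / 2 = 336 / 2 = 168.0 kN

168.0 kN


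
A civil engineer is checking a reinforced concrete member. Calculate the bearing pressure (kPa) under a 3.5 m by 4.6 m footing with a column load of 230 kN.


A = 3.5 * 4.6 = 16.1 m^2
q = P / A = 230 / 16.1
= 14.2857 kPa

14.2857 kPa


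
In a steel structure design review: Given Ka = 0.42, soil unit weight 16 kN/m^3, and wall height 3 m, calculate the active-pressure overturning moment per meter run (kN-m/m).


Pa = 0.5 * Ka * gamma * H^2
= 0.5 * 0.42 * 16 * 3^2
= 30.24 kN/m
Arm = H / 3 = 3 / 3 = 1.0 m
Mo = Pa * arm = Pa * H / 3 = 30.24 * 3 / 3 = 30.24 kN-m/m

30.24 kN-m/m


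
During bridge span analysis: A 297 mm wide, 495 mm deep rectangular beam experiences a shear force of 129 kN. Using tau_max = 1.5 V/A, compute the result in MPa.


A = b * h = 297 * 495 = 147015 mm^2
V = 129 kN = 129000.0 N
tau_max = 1.5 * V / A = 1.5 * 129000.0 / 147015
= 1.3162 MPa

1.3162 MPa


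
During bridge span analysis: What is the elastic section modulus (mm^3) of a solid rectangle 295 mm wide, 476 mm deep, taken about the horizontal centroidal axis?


S = b * h^2 / 6
= 295 * 476^2 / 6
= 295 * 226576 / 6
= 11139986.67 mm^3

11139986.67 mm^3


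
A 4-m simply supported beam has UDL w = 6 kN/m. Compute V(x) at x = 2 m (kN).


R_A = w * L / 2 = 6 * 4 / 2 = 12.0 kN
V(x) = R_A - w * x = 12.0 - 6 * 2
= 0.0 kN

0.0 kN


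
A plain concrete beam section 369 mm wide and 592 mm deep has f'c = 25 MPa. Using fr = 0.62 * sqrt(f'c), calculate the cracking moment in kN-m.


fr = 0.62 * sqrt(25) = 0.62 * 5.0 = 3.1 MPa
I = 369 * 592^3 / 12 = 6379846656.0 mm^4
y_t = 296.0 mm
M_cr = fr * I / y_t = 3.1 * 6379846656.0 / 296.0 N-mm
= 66.816 kN-m

66.816 kN-m


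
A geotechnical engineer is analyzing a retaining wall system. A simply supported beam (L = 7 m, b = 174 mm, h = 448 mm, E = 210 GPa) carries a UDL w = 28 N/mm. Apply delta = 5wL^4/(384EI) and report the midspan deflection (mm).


I = 174 * 448^3 / 12 = 1303773184.0 mm^4
L = 7000.0 mm, w = 28 N/mm, E = 210000.0 MPa
delta = 5 * w * L^4 / (384 * E * I)
= 5 * 28 * 7000.0^4 / (384 * 210000.0 * 1303773184.0)
= 3.1972 mm

3.1972 mm


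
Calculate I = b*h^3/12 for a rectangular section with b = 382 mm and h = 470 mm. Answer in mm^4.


I = b * h^3 / 12
= 382 * 470^3 / 12
= 382 * 103823000 / 12
= 3305032166.67 mm^4

3305032166.67 mm^4


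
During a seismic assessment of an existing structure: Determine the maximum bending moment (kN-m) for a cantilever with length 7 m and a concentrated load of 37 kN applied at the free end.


For a cantilever with a point load at the free end:
M_max = P * L = 37 * 7 = 259 kN-m

259 kN-m


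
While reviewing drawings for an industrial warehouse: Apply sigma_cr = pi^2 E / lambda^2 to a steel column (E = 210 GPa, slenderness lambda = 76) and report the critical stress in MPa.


sigma_cr = pi^2 * E / lambda^2
= 9.8696 * 210000.0 / 76^2
= 9.8696 * 210000.0 / 5776
= 358.8326 MPa

358.8326 MPa


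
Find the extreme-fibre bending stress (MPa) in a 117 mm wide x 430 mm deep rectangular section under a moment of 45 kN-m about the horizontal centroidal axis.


I = b * h^3 / 12 = 117 * 430^3 / 12 = 775193250.0 mm^4
y = h / 2 = 430 / 2 = 215.0 mm
M = 45 kN-m = 45000000.0 N-mm
sigma = M * y / I = 45000000.0 * 215.0 / 775193250.0
= 12.48 MPa

12.48 MPa


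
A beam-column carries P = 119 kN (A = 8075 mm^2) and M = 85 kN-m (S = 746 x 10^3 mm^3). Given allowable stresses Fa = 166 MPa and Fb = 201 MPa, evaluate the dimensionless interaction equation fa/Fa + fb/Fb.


f_a = P / A = 119000.0 / 8075 = 14.7368 MPa
f_b = M / S = 85000000.0 / 746000.0 = 113.941 MPa
Ratio = f_a / Fa + f_b / Fb
= 14.7368 / 166 + 113.941 / 201
= 0.6556 (dimensionless)

0.6556 (dimensionless)


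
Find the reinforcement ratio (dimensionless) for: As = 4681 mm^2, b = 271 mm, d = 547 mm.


rho = As / (b * d)
= 4681 / (271 * 547)
= 4681 / 148237
= 0.031578 (dimensionless)

0.031578 (dimensionless)


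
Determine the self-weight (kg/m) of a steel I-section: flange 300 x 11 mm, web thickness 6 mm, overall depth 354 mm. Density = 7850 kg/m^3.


A_flanges = 2 * 300 * 11 = 6600 mm^2
A_web = (354 - 2 * 11) * 6 = 1992 mm^2
A_total = 6600 + 1992 = 8592 mm^2 = 0.008592 m^2
Weight = rho * A = 7850 * 0.008592 = 67.4472 kg/m

67.4472 kg/m


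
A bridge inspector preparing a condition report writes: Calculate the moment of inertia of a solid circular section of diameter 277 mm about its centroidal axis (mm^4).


r = d / 2 = 277 / 2 = 138.5 mm
I = pi * r^4 / 4 = pi * 138.5^4 / 4
= 288994099.02 mm^4

288994099.02 mm^4


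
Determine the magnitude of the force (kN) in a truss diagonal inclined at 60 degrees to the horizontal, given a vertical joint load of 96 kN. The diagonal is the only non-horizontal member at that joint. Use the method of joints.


At the joint, only the diagonal has a vertical component, so vertical equilibrium gives:
F * sin(60) = 96
F = 96 / sin(60)
= 96 / 0.866025
= 110.85 kN

110.85 kN


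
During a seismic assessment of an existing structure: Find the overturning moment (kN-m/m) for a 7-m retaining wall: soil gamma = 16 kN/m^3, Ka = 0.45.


Pa = 0.5 * Ka * gamma * H^2
= 0.5 * 0.45 * 16 * 7^2
= 176.4 kN/m
Arm = H / 3 = 7 / 3 = 2.3333 m
Mo = Pa * arm = Pa * H / 3 = 176.4 * 7 / 3 = 411.6 kN-m/m

411.6 kN-m/m


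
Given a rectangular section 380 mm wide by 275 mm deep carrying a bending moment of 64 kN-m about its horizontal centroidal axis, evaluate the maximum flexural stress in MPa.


I = b * h^3 / 12 = 380 * 275^3 / 12 = 658567708.33 mm^4
y = h / 2 = 275 / 2 = 137.5 mm
M = 64 kN-m = 64000000.0 N-mm
sigma = M * y / I = 64000000.0 * 137.5 / 658567708.33
= 13.36 MPa

13.36 MPa


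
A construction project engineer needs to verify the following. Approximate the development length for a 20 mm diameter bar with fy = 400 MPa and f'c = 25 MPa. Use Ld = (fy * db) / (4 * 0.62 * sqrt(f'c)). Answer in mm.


Ld = (fy * db) / (4 * 0.62 * sqrt(f'c))
= (400 * 20) / (4 * 0.62 * sqrt(25))
= 8000 / 12.4
= 645.16 mm

645.16 mm


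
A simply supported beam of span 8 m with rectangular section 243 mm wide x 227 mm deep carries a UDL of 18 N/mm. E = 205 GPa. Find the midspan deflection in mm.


I = 243 * 227^3 / 12 = 236865930.75 mm^4
L = 8000.0 mm, w = 18 N/mm, E = 205000.0 MPa
delta = 5 * w * L^4 / (384 * E * I)
= 5 * 18 * 8000.0^4 / (384 * 205000.0 * 236865930.75)
= 19.7704 mm

19.7704 mm


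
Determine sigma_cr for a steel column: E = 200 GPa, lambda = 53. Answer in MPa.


sigma_cr = pi^2 * E / lambda^2
= 9.8696 * 200000.0 / 53^2
= 9.8696 * 200000.0 / 2809
= 702.713 MPa

702.713 MPa


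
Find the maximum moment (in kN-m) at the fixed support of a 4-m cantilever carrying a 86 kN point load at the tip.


For a cantilever with a point load at the free end:
M_max = P * L = 86 * 4 = 344 kN-m

344 kN-m


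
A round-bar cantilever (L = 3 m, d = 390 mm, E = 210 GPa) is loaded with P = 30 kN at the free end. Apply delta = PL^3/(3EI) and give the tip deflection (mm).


I = pi * d^4 / 64 = pi * 390^4 / 64 = 1135607695.33 mm^4
L = 3000.0 mm, P = 30000.0 N, E = 210000.0 MPa
delta = P * L^3 / (3 * E * I)
= 30000.0 * 3000.0^3 / (3 * 210000.0 * 1135607695.33)
= 1.1322 mm

1.1322 mm


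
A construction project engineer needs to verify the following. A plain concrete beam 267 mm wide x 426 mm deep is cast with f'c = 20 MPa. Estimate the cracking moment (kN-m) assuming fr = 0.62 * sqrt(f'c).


fr = 0.62 * sqrt(20) = 0.62 * 4.4721 = 2.7727 MPa
I = 267 * 426^3 / 12 = 1720120266.0 mm^4
y_t = 213.0 mm
M_cr = fr * I / y_t = 2.7727 * 1720120266.0 / 213.0 N-mm
= 22.3916 kN-m

22.3916 kN-m


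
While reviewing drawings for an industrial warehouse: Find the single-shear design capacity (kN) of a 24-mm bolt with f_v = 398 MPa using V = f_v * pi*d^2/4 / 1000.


A = pi * d^2 / 4 = pi * 24^2 / 4 = 452.3893 mm^2
V = f_v * A / 1000 = 398 * 452.3893 / 1000
= 180.051 kN

180.051 kN


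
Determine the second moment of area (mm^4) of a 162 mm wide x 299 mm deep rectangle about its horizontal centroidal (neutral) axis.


I = b * h^3 / 12
= 162 * 299^3 / 12
= 162 * 26730899 / 12
= 360867136.5 mm^4

360867136.5 mm^4


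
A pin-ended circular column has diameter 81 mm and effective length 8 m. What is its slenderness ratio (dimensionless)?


Radius of gyration r = d / 4 = 81 / 4 = 20.25 mm
L_eff = 8000.0 mm
Slenderness ratio = L / r = 8000.0 / 20.25 = 395.06 (dimensionless)

395.06 (dimensionless)


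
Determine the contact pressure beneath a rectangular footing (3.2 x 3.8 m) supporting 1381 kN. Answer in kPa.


A = 3.2 * 3.8 = 12.16 m^2
q = P / A = 1381 / 12.16
= 113.5691 kPa

113.5691 kPa


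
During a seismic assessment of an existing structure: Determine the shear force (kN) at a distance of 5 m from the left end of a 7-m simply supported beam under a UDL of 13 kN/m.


R_A = w * L / 2 = 13 * 7 / 2 = 45.5 kN
V(x) = R_A - w * x = 45.5 - 13 * 5
= -19.5 kN

-19.5 kN


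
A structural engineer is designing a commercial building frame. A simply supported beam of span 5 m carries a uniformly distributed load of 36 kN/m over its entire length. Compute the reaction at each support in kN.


Total load = w * L = 36 * 5 = 180 kN
By symmetry, each reaction R = total / 2 = 180 / 2 = 90.0 kN

90.0 kN


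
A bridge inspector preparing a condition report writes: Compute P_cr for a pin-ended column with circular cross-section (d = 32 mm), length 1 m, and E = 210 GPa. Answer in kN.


I = pi * d^4 / 64 = 51471.85 mm^4
L = 1000.0 mm
P_cr = pi^2 * E * I / L^2
= 9.8696 * 210000.0 * 51471.85 / 1000.0^2
= 106681.44 N = 106.6814 kN

106.6814 kN


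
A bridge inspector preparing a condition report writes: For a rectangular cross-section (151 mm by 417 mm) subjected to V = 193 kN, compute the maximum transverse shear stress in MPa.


A = b * h = 151 * 417 = 62967 mm^2
V = 193 kN = 193000.0 N
tau_max = 1.5 * V / A = 1.5 * 193000.0 / 62967
= 4.5976 MPa

4.5976 MPa


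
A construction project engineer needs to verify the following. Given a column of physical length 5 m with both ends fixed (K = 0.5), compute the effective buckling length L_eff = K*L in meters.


L_eff = K * L
= 0.5 * 5
= 2.5 m

2.5 m


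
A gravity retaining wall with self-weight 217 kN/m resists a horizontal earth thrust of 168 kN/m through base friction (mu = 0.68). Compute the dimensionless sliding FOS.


Resisting force = mu * W = 0.68 * 217 = 147.56 kN/m
FOS = Resisting / Driving = 147.56 / 168
= 0.8783 (dimensionless)

0.8783 (dimensionless)


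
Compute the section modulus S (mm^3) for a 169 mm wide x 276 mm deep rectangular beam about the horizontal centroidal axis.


S = b * h^2 / 6
= 169 * 276^2 / 6
= 169 * 76176 / 6
= 2145624.0 mm^3

2145624.0 mm^3


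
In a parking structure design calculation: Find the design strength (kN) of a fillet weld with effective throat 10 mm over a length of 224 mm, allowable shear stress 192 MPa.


Strength = throat * length * allowable stress
= 10 * 224 * 192 N
= 430080 N
= 430.08 kN

430.08 kN


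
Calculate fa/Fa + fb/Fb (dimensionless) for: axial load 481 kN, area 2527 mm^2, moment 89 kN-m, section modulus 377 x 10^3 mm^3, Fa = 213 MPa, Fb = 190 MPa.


f_a = P / A = 481000.0 / 2527 = 190.3443 MPa
f_b = M / S = 89000000.0 / 377000.0 = 236.0743 MPa
Ratio = f_a / Fa + f_b / Fb
= 190.3443 / 213 + 236.0743 / 190
= 2.1361 (dimensionless)

2.1361 (dimensionless)


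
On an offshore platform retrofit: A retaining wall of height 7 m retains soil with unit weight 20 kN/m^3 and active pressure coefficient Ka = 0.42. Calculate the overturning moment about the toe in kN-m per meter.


Pa = 0.5 * Ka * gamma * H^2
= 0.5 * 0.42 * 20 * 7^2
= 205.8 kN/m
Arm = H / 3 = 7 / 3 = 2.3333 m
Mo = Pa * arm = Pa * H / 3 = 205.8 * 7 / 3 = 480.2 kN-m/m

480.2 kN-m/m


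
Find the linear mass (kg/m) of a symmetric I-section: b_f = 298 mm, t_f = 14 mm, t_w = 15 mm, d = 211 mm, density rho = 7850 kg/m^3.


A_flanges = 2 * 298 * 14 = 8344 mm^2
A_web = (211 - 2 * 14) * 15 = 2745 mm^2
A_total = 8344 + 2745 = 11089 mm^2 = 0.011089 m^2
Weight = rho * A = 7850 * 0.011089 = 87.0486 kg/m

87.0486 kg/m


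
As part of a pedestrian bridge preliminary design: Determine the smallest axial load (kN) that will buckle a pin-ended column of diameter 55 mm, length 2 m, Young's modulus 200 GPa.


I = pi * d^4 / 64 = 449180.25 mm^4
L = 2000.0 mm
P_cr = pi^2 * E * I / L^2
= 9.8696 * 200000.0 * 449180.25 / 2000.0^2
= 221661.57 N = 221.6616 kN

221.6616 kN


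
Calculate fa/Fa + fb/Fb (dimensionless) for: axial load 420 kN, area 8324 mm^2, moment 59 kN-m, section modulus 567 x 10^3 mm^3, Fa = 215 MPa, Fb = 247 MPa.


f_a = P / A = 420000.0 / 8324 = 50.4565 MPa
f_b = M / S = 59000000.0 / 567000.0 = 104.0564 MPa
Ratio = f_a / Fa + f_b / Fb
= 50.4565 / 215 + 104.0564 / 247
= 0.656 (dimensionless)

0.656 (dimensionless)


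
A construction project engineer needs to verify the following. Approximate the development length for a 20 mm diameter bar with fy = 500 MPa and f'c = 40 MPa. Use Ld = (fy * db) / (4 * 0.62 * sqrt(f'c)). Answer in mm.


Ld = (fy * db) / (4 * 0.62 * sqrt(f'c))
= (500 * 20) / (4 * 0.62 * sqrt(40))
= 10000 / 15.6849
= 637.56 mm

637.56 mm


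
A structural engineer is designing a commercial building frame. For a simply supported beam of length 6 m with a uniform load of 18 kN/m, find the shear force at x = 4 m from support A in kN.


R_A = w * L / 2 = 18 * 6 / 2 = 54.0 kN
V(x) = R_A - w * x = 54.0 - 18 * 4
= -18.0 kN

-18.0 kN


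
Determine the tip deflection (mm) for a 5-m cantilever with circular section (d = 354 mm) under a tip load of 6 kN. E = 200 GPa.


I = pi * d^4 / 64 = pi * 354^4 / 64 = 770873199.04 mm^4
L = 5000.0 mm, P = 6000.0 N, E = 200000.0 MPa
delta = P * L^3 / (3 * E * I)
= 6000.0 * 5000.0^3 / (3 * 200000.0 * 770873199.04)
= 1.6215 mm

1.6215 mm


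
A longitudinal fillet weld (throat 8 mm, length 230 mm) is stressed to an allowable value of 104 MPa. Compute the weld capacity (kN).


Strength = throat * length * allowable stress
= 8 * 230 * 104 N
= 191360 N
= 191.36 kN

191.36 kN


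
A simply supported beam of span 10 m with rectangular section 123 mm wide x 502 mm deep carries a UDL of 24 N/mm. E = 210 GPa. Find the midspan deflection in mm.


I = 123 * 502^3 / 12 = 1296686582.0 mm^4
L = 10000.0 mm, w = 24 N/mm, E = 210000.0 MPa
delta = 5 * w * L^4 / (384 * E * I)
= 5 * 24 * 10000.0^4 / (384 * 210000.0 * 1296686582.0)
= 11.4761 mm

11.4761 mm


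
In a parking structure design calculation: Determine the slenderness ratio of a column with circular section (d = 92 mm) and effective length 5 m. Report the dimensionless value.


Radius of gyration r = d / 4 = 92 / 4 = 23.0 mm
L_eff = 5000.0 mm
Slenderness ratio = L / r = 5000.0 / 23.0 = 217.39 (dimensionless)

217.39 (dimensionless)


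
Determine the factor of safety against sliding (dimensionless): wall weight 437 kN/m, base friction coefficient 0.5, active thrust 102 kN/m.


Resisting force = mu * W = 0.5 * 437 = 218.5 kN/m
FOS = Resisting / Driving = 218.5 / 102
= 2.1422 (dimensionless)

2.1422 (dimensionless)


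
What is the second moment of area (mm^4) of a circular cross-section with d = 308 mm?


r = d / 2 = 308 / 2 = 154.0 mm
I = pi * r^4 / 4 = pi * 154.0^4 / 4
= 441746141.43 mm^4

441746141.43 mm^4


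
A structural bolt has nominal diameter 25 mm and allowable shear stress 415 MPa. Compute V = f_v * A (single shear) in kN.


A = pi * d^2 / 4 = pi * 25^2 / 4 = 490.8739 mm^2
V = f_v * A / 1000 = 415 * 490.8739 / 1000
= 203.7126 kN

203.7126 kN


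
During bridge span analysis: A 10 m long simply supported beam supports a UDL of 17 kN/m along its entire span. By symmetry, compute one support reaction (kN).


Total load = w * L = 17 * 10 = 170 kN
By symmetry, each reaction R = total / 2 = 170 / 2 = 85.0 kN

85.0 kN


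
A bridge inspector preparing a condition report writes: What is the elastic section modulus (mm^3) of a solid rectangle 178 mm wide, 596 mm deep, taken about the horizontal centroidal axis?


S = b * h^2 / 6
= 178 * 596^2 / 6
= 178 * 355216 / 6
= 10538074.67 mm^3

10538074.67 mm^3


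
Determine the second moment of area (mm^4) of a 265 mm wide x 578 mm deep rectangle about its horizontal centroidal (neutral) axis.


I = b * h^3 / 12
= 265 * 578^3 / 12
= 265 * 193100552 / 12
= 4264303856.67 mm^4

4264303856.67 mm^4


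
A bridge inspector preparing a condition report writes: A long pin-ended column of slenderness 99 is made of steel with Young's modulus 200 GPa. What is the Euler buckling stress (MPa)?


sigma_cr = pi^2 * E / lambda^2
= 9.8696 * 200000.0 / 99^2
= 9.8696 * 200000.0 / 9801
= 201.3999 MPa

201.3999 MPa


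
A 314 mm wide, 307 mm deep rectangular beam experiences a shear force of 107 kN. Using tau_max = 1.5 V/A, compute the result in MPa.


A = b * h = 314 * 307 = 96398 mm^2
V = 107 kN = 107000.0 N
tau_max = 1.5 * V / A = 1.5 * 107000.0 / 96398
= 1.665 MPa

1.665 MPa


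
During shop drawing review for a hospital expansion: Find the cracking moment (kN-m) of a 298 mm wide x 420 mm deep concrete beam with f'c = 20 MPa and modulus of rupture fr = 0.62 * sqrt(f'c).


fr = 0.62 * sqrt(20) = 0.62 * 4.4721 = 2.7727 MPa
I = 298 * 420^3 / 12 = 1839852000.0 mm^4
y_t = 210.0 mm
M_cr = fr * I / y_t = 2.7727 * 1839852000.0 / 210.0 N-mm
= 24.2924 kN-m

24.2924 kN-m


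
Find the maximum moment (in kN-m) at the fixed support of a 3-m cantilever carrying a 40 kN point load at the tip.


For a cantilever with a point load at the free end:
M_max = P * L = 40 * 3 = 120 kN-m

120 kN-m


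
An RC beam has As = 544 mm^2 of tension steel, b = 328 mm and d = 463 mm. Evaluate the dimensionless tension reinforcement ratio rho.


rho = As / (b * d)
= 544 / (328 * 463)
= 544 / 151864
= 0.003582 (dimensionless)

0.003582 (dimensionless)


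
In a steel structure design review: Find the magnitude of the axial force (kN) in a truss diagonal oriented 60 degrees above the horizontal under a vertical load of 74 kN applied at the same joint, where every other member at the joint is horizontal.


At the joint, only the diagonal has a vertical component, so vertical equilibrium gives:
F * sin(60) = 74
F = 74 / sin(60)
= 74 / 0.866025
= 85.45 kN

85.45 kN


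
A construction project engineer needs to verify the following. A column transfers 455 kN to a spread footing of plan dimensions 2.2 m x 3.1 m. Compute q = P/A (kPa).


A = 2.2 * 3.1 = 6.82 m^2
q = P / A = 455 / 6.82
= 66.7155 kPa

66.7155 kPa


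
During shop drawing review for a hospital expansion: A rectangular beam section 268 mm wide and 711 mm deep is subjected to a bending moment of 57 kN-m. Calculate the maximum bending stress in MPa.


I = b * h^3 / 12 = 268 * 711^3 / 12 = 8027167959.0 mm^4
y = h / 2 = 711 / 2 = 355.5 mm
M = 57 kN-m = 57000000.0 N-mm
sigma = M * y / I = 57000000.0 * 355.5 / 8027167959.0
= 2.52 MPa

2.52 MPa


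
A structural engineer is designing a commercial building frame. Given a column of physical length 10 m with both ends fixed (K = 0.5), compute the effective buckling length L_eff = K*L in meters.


L_eff = K * L
= 0.5 * 10
= 5.0 m

5.0 m


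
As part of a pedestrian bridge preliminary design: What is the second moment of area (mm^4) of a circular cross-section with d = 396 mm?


r = d / 2 = 396 / 2 = 198.0 mm
I = pi * r^4 / 4 = pi * 198.0^4 / 4
= 1207120547.23 mm^4

1207120547.23 mm^4


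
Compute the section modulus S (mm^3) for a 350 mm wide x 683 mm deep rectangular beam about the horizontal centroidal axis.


S = b * h^2 / 6
= 350 * 683^2 / 6
= 350 * 466489 / 6
= 27211858.33 mm^3

27211858.33 mm^3


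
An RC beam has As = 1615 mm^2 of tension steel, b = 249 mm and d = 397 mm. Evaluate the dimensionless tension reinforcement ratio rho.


rho = As / (b * d)
= 1615 / (249 * 397)
= 1615 / 98853
= 0.016337 (dimensionless)

0.016337 (dimensionless)


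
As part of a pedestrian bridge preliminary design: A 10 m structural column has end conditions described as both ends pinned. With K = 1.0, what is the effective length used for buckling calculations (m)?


L_eff = K * L
= 1.0 * 10
= 10.0 m

10.0 m


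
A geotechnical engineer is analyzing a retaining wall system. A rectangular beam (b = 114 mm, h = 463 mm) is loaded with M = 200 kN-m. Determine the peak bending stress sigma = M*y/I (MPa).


I = b * h^3 / 12 = 114 * 463^3 / 12 = 942902046.5 mm^4
y = h / 2 = 463 / 2 = 231.5 mm
M = 200 kN-m = 200000000.0 N-mm
sigma = M * y / I = 200000000.0 * 231.5 / 942902046.5
= 49.1 MPa

49.1 MPa


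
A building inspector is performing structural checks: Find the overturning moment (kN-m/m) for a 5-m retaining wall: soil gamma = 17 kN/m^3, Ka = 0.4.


Pa = 0.5 * Ka * gamma * H^2
= 0.5 * 0.4 * 17 * 5^2
= 85.0 kN/m
Arm = H / 3 = 5 / 3 = 1.6667 m
Mo = Pa * arm = Pa * H / 3 = 85.0 * 5 / 3 = 141.6667 kN-m/m

141.6667 kN-m/m


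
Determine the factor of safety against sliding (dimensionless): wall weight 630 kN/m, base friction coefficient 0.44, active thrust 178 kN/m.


Resisting force = mu * W = 0.44 * 630 = 277.2 kN/m
FOS = Resisting / Driving = 277.2 / 178
= 1.5573 (dimensionless)

1.5573 (dimensionless)
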